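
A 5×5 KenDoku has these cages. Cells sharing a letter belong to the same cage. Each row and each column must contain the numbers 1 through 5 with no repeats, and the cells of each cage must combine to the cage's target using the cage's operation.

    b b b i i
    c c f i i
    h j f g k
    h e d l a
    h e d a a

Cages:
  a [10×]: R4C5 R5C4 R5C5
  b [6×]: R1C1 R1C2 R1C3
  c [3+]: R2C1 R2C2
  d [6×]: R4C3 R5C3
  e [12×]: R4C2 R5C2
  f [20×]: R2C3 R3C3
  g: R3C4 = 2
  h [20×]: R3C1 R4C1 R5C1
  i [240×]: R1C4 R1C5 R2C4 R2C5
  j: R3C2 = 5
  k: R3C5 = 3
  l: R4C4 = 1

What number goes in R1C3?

1

Cage j is a single given cell, which forces R3C2 = 5.
5 is placed in row 3, so R3C3 = 4.
Cage g is a single given cell; hence R3C4 = 2.
Cage k is given, so R3C5 = 3.
Cage l is given; hence R4C4 = 1.
1 is placed in column 4, which forces R5C4 = 5.
4 is placed in column 3, leaving R2C3 = 5.
Row 2 already has 5, so R2C5 = 4.
Row 3 already has 4, so R3C1 = 1.
Cage h has product 20; hence R4C1 = 5.
The 3 cells of cage a must have product 10, which forces R4C5 = 2.
The 3 cells of cage h must have product 20, leaving R5C1 = 4.
Row 5 now contains 4, so R5C2 = 3.
Row 5 now contains 3; hence R5C3 = 2.
Cage a needs product 10, so R5C5 = 1.
Cage i has product 240, which forces R1C4 = 4.
Column 5 already has 4, which forces R1C5 = 5.
Column 1 now contains 1; hence R2C1 = 2.
Cage c needs two cells with sum 3, so R2C2 = 1.
Row 2 now contains 4; hence R2C4 = 3.
3 is placed in column 2, leaving R4C2 = 4.
Row 4 already has 2, leaving R4C3 = 3.
Column 1 now contains 2, which forces R1C1 = 3.
1 is placed in column 2, which forces R1C2 = 2.
Column 3 now contains 3, leaving R1C3 = 1.
Filled in: 3 2 1 4 5 / 2 1 5 3 4 / 1 5 4 2 3 / 5 4 3 1 2 / 4 3 2 5 1.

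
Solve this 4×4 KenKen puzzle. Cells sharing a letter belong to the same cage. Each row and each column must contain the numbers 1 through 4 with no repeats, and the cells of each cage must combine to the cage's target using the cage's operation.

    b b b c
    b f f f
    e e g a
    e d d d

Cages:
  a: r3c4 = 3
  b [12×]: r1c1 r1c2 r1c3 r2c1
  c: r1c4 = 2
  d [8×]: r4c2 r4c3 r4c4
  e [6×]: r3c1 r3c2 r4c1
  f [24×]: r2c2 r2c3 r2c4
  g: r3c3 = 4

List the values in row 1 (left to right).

4 3 1 2

C is a freebie, leaving r1c4 = 2.
Cage g is a single given cell, leaving r3c3 = 4.
Cage a is a single given cell; hence r3c4 = 3.
The 4 cells of cage b must have product 12, which forces r2c1 = 1.
3 is placed in column 4, so r2c4 = 4.
Column 1 already has 1, so r3c1 = 2.
Row 3 already has 2; hence r3c2 = 1.
Cage e needs product 6, so r4c1 = 3.
4 is placed in column 4, so r4c4 = 1.
Column 1 now contains 3, leaving r1c1 = 4.
Cage b needs product 12, so r1c2 = 3.
Cage b needs product 12; hence r1c3 = 1.
Column 2 already has 3, leaving r2c2 = 2.
Row 2 already has 2; hence r2c3 = 3.
Cage d needs product 8; hence r4c2 = 4.
1 is placed in row 4, so r4c3 = 2.
The full grid is 4 3 1 2 / 1 2 3 4 / 2 1 4 3 / 3 4 2 1.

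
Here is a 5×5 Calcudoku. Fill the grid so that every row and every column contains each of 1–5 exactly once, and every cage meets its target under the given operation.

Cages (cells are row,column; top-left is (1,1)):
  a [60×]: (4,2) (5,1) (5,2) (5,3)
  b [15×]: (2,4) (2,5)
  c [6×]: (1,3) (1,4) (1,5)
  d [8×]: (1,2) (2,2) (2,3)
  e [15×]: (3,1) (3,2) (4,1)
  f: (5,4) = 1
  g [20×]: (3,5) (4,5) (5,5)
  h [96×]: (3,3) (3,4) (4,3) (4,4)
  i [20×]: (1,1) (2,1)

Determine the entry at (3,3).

F is a freebie, leaving (5,4) = 1.
Row 1 needs a 5, and only (1,1) is open for it.
5 is placed in column 1, leaving (2,1) = 4.
Cage e needs product 15, which forces (3,2) = 5.
The 3 cells of cage d must have product 8, so (1,2) = 4.
4 is placed in column 2, so (5,2) = 3.
The 4 cells of cage a must have product 60; hence (5,3) = 5.
Row 5 now contains 5, which forces (5,5) = 4.
Column 5 now contains 4; hence (3,5) = 1.
Cage a has product 60, which forces (4,2) = 2.
Cage g needs product 20, so (4,5) = 5.
Row 5 now contains 3, which forces (5,1) = 2.
Cage c has product 6, leaving (1,3) = 1.
Column 2 already has 2, which forces (2,2) = 1.
Cage d needs product 8, so (2,3) = 2.
The two cells of cage b must have product 15, which forces (2,4) = 5.
5 is placed in column 5, which forces (2,5) = 3.
1 is placed in row 3, leaving (3,1) = 3.
Column 3 already has 2, which forces (3,3) = 4.
Row 3 already has 4, so (3,4) = 2.
The 3 cells of cage e must have product 15, so (4,1) = 1.
Column 3 now contains 4, which forces (4,3) = 3.
3 is placed in row 4, so (4,4) = 4.
Column 4 now contains 2, so (1,4) = 3.
Column 5 now contains 3; hence (1,5) = 2.
Filled in: 5 4 1 3 2 / 4 1 2 5 3 / 3 5 4 2 1 / 1 2 3 4 5 / 2 3 5 1 4.

4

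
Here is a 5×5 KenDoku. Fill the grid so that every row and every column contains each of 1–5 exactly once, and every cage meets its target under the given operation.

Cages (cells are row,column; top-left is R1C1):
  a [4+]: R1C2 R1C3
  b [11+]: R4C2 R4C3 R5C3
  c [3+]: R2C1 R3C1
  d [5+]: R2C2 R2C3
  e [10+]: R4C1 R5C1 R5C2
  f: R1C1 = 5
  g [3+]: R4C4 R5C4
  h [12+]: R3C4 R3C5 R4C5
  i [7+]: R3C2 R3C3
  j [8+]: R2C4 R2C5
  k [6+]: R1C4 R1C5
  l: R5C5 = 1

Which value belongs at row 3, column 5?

4

Cage f is given, leaving R1C1 = 5.
Cage l is given, which forces R5C5 = 1.
The two cells of cage g must have sum 3, which forces R4C4 = 1.
Row 5 already has 1, which forces R5C4 = 2.
Column 4 already has 2, so R1C4 = 4.
The two cells of cage k must have sum 6; hence R1C5 = 2.
The only place for 1 in row 3 is R3C1.
Column 1 now contains 1, which forces R2C1 = 2.
Column 1 already has 2, which forces R4C1 = 3.
3 is placed in column 1, so R5C1 = 4.
Cage e needs sum 10; hence R5C2 = 3.
Cage b has sum 11, so R5C3 = 5.
3 is placed in column 2, which forces R1C2 = 1.
The two cells of cage a must have sum 4, so R1C3 = 3.
Column 2 already has 1, leaving R2C2 = 4.
4 is placed in row 2, which forces R2C3 = 1.
Column 2 already has 4, leaving R3C2 = 5.
3 is placed in column 3, so R3C3 = 2.
5 is placed in row 3, so R3C4 = 3.
Row 3 already has 3, leaving R3C5 = 4.
Column 2 already has 4, leaving R4C2 = 2.
2 is placed in column 3, which forces R4C3 = 4.
Column 5 now contains 4, so R4C5 = 5.
3 is placed in column 4; hence R2C4 = 5.
Column 5 already has 5, leaving R2C5 = 3.
Completed grid: 5 1 3 4 2 / 2 4 1 5 3 / 1 5 2 3 4 / 3 2 4 1 5 / 4 3 5 2 1.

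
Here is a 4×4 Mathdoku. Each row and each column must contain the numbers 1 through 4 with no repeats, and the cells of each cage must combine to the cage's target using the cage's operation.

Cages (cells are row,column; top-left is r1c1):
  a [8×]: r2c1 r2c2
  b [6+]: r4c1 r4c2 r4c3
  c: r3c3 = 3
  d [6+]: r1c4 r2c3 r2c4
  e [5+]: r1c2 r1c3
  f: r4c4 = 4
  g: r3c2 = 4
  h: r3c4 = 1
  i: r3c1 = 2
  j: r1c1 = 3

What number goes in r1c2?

Cage j is given, so r1c1 = 3.
Cage i is given, leaving r3c1 = 2.
Cage g is given, so r3c2 = 4.
Cage c is given, which forces r3c3 = 3.
H is a freebie, so r3c4 = 1.
Column 1 already has 2, which forces r4c1 = 1.
Row 4 already has 1; hence r4c3 = 2.
F is a freebie, leaving r4c4 = 4.
Cage e's pair has sum 5; hence r1c2 = 1.
Cage e's pair has sum 5, leaving r1c3 = 4.
1 is placed in column 4, leaving r1c4 = 2.
Column 1 already has 2, leaving r2c1 = 4.
4 is placed in column 2, which forces r2c2 = 2.
Column 3 already has 2, so r2c3 = 1.
The 3 cells of cage d must have sum 6, leaving r2c4 = 3.
2 is placed in row 4, so r4c2 = 3.
Completed grid: 3 1 4 2 / 4 2 1 3 / 2 4 3 1 / 1 3 2 4.

1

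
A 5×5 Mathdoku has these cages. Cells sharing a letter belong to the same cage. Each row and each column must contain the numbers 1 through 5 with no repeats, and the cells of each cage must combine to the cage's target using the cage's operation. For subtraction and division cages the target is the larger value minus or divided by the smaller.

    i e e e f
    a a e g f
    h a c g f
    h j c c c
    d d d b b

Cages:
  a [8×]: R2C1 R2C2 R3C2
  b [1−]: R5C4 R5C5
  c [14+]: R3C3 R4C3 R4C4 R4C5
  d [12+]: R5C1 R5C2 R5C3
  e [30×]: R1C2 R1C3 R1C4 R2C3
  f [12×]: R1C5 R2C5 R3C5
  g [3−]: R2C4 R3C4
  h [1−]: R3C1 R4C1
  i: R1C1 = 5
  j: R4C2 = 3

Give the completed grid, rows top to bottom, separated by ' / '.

5 1 2 3 4 / 1 4 5 2 3 / 3 2 4 5 1 / 2 3 1 4 5 / 4 5 3 1 2

Cage i is given, leaving R1C1 = 5.
Cage j is a single given cell, which forces R4C2 = 3.
Cage e has product 30; hence R2C3 = 5.
The 3 cells of cage d must have sum 12, leaving R5C2 = 5.
Row 1 needs a 4, and only R1C5 is open for it.
Row 2 needs a 3, and only R2C5 is open for it.
Column 5 now contains 3, leaving R3C5 = 1.
1 is placed in column 5, leaving R5C5 = 2.
Column 5 now contains 2; hence R4C5 = 5.
In row 3, 5 can only go at R3C4, so R3C4 = 5.
The two cells of cage g must have difference 3, which forces R2C4 = 2.
Column 4 already has 2, leaving R4C4 = 4.
Cage a has product 8; hence R3C2 = 2.
2 is placed in column 2, which forces R1C2 = 1.
The 4 cells of cage e must have product 30, so R1C3 = 2.
Cage e needs product 30, which forces R1C4 = 3.
1 is placed in column 2, which forces R2C2 = 4.
2 is placed in row 3, which forces R3C1 = 3.
Row 3 now contains 3, which forces R3C3 = 4.
Cage h's pair has difference 1, leaving R4C1 = 2.
2 is placed in column 3, so R4C3 = 1.
3 is placed in column 1, leaving R5C1 = 4.
Column 3 already has 4; hence R5C3 = 3.
Column 4 already has 3, leaving R5C4 = 1.
Row 2 now contains 4, so R2C1 = 1.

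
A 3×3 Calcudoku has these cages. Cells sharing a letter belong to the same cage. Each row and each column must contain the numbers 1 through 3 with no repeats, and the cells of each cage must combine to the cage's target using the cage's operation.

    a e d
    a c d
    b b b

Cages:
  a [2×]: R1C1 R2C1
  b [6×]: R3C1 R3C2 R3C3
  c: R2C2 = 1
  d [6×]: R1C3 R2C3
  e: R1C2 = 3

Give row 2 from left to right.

E is a freebie; hence R1C2 = 3.
Row 1 already has 3; hence R1C3 = 2.
C is a freebie, so R2C2 = 1.
Column 3 already has 2, so R2C3 = 3.
1 is placed in column 2, which forces R3C2 = 2.
Column 3 already has 3; hence R3C3 = 1.
2 is placed in row 1, so R1C1 = 1.
Row 2 now contains 1; hence R2C1 = 2.
Row 3 already has 1, which forces R3C1 = 3.
The full grid is 1 3 2 / 2 1 3 / 3 2 1.

2 1 3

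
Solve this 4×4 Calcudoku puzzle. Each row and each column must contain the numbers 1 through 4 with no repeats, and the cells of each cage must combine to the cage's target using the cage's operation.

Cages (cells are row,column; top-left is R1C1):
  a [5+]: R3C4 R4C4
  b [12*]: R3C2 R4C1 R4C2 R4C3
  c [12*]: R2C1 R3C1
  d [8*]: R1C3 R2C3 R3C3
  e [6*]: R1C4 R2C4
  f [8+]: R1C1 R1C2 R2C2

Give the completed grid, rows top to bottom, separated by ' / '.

Column 3 needs a 3, and only R4C3 is open for it.
The only place for 1 in row 2 is R2C3.
Row 1 needs a 1, and only R1C1 is open for it.
Cage b has product 12; hence R3C2 = 2.
Row 3 already has 2; hence R3C3 = 4.
Row 3 already has 4, which forces R3C4 = 1.
Column 1 now contains 1, so R4C1 = 2.
The 4 cells of cage b must have product 12; hence R4C2 = 1.
Column 4 already has 1; hence R4C4 = 4.
4 is placed in column 3, which forces R1C3 = 2.
Row 1 now contains 2, which forces R1C4 = 3.
Cage c's pair has product 12, leaving R2C1 = 4.
Row 2 now contains 4; hence R2C2 = 3.
3 is placed in column 4; hence R2C4 = 2.
Row 3 already has 4, leaving R3C1 = 3.
Row 1 now contains 3; hence R1C2 = 4.

1 4 2 3 / 4 3 1 2 / 3 2 4 1 / 2 1 3 4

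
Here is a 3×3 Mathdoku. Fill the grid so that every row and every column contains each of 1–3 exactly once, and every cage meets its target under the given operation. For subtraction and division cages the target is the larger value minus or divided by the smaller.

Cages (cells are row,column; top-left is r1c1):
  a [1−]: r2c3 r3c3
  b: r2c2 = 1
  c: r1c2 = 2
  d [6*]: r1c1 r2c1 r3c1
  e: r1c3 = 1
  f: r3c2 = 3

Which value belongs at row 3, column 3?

Cage c is a single given cell, which forces r1c2 = 2.
Cage e is a single given cell; hence r1c3 = 1.
B is a freebie, so r2c2 = 1.
Cage f is a single given cell; hence r3c2 = 3.
Row 3 already has 3, so r3c3 = 2.
Row 1 already has 1, which forces r1c1 = 3.
Cage d needs product 6, so r2c1 = 2.
2 is placed in column 3; hence r2c3 = 3.
2 is placed in row 3, which forces r3c1 = 1.
The full grid is 3 2 1 / 2 1 3 / 1 3 2.

2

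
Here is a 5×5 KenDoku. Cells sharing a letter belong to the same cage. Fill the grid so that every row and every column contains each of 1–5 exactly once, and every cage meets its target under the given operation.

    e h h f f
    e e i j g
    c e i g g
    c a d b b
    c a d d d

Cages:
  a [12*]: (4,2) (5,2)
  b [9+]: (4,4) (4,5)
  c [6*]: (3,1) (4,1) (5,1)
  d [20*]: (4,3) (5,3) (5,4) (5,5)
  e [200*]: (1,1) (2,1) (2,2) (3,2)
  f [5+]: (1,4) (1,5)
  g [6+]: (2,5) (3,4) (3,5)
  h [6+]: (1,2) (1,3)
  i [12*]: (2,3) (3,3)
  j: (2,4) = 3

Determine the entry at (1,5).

J is a freebie; hence (2,4) = 3.
Row 2 now contains 3, which forces (2,3) = 4.
The two cells of cage i must have product 12, which forces (3,3) = 3.
Row 3 already has 3, so (3,5) = 4.
Column 5 already has 4, so (4,5) = 5.
The 4 cells of cage e must have product 200, which forces (1,1) = 4.
Row 1 now contains 4, which forces (1,4) = 2.
The 4 cells of cage e must have product 200; hence (2,1) = 5.
The 4 cells of cage e must have product 200, so (2,2) = 2.
Cage g needs sum 6, which forces (2,5) = 1.
The 4 cells of cage e must have product 200; hence (3,2) = 5.
The 3 cells of cage g must have sum 6, leaving (3,4) = 1.
Row 4 already has 5, which forces (4,4) = 4.
4 is placed in column 4, leaving (5,4) = 5.
Column 5 now contains 1; hence (5,5) = 2.
Column 2 now contains 5, so (1,2) = 1.
Cage h's pair has sum 6, which forces (1,3) = 5.
Column 5 now contains 1, so (1,5) = 3.
Row 3 already has 1, which forces (3,1) = 2.
Row 4 now contains 4, so (4,2) = 3.
The 4 cells of cage d must have product 20, so (4,3) = 2.
The two cells of cage a must have product 12, leaving (5,2) = 4.
5 is placed in row 5; hence (5,3) = 1.
3 is placed in row 4, so (4,1) = 1.
Row 5 now contains 1; hence (5,1) = 3.
Filled in: 4 1 5 2 3 / 5 2 4 3 1 / 2 5 3 1 4 / 1 3 2 4 5 / 3 4 1 5 2.

3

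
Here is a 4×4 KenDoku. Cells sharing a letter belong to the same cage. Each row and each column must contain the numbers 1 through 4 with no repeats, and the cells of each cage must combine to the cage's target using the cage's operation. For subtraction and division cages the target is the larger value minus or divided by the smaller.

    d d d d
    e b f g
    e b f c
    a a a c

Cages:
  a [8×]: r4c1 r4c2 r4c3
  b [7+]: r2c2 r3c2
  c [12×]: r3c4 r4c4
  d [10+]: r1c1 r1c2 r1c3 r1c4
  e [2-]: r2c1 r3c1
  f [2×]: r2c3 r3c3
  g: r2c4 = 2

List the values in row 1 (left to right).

Cage g is given; hence r2c4 = 2.
Row 2 now contains 2, leaving r2c3 = 1.
The two cells of cage f must have product 2, so r3c3 = 2.
2 is placed in column 3, which forces r4c3 = 4.
Row 4 already has 4, which forces r4c4 = 3.
4 is placed in column 3; hence r1c3 = 3.
Cage e needs two cells with difference 2, so r2c1 = 3.
Row 2 already has 3; hence r2c2 = 4.
The two cells of cage e must have difference 2, so r3c1 = 1.
Column 2 now contains 4, which forces r3c2 = 3.
Column 4 already has 3, so r3c4 = 4.
Column 1 already has 1, leaving r4c1 = 2.
Row 4 now contains 2, so r4c2 = 1.
Column 1 already has 2, so r1c1 = 4.
1 is placed in column 2, leaving r1c2 = 2.
4 is placed in column 4, which forces r1c4 = 1.
Filled in: 4 2 3 1 / 3 4 1 2 / 1 3 2 4 / 2 1 4 3.

4 2 3 1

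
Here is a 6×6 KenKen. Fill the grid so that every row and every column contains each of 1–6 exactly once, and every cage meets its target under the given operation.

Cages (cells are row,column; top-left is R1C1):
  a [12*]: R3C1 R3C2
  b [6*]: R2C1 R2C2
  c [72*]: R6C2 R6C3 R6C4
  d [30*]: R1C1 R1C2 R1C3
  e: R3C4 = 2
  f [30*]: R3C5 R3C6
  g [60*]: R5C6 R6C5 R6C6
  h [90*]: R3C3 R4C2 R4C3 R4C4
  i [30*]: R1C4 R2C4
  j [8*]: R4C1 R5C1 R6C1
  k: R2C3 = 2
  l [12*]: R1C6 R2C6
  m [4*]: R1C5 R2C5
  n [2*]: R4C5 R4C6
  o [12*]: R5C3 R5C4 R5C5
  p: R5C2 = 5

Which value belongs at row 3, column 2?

4

Cage k is given, so R2C3 = 2.
Cage e is given, leaving R3C4 = 2.
Cage p is given; hence R5C2 = 5.
In row 2, 3 can only go at R2C6, so R2C6 = 3.
The two cells of cage l must have product 12, which forces R1C6 = 4.
4 is placed in row 1; hence R1C5 = 1.
Cage m needs two cells with product 4; hence R2C5 = 4.
Column 5 already has 1, so R4C5 = 2.
2 is placed in row 4, so R4C6 = 1.
Column 5 now contains 2, which forces R5C5 = 3.
The 4 cells of cage h must have product 90, leaving R3C3 = 1.
1 is placed in row 4; hence R4C1 = 4.
Column 3 already has 1, which forces R5C3 = 4.
Row 5 now contains 4, which forces R5C4 = 1.
Column 1 already has 4, so R3C1 = 3.
Cage a needs two cells with product 12, so R3C2 = 4.
Row 5 already has 1, so R5C1 = 2.
Row 5 now contains 2, so R5C6 = 6.
Cage j needs product 8, leaving R6C1 = 1.
Column 1 already has 2, so R1C1 = 5.
Cage d has product 30, leaving R1C2 = 2.
Cage d has product 30, which forces R1C3 = 3.
Row 1 already has 5, which forces R1C4 = 6.
Column 1 now contains 1; hence R2C1 = 6.
Cage b needs two cells with product 6; hence R2C2 = 1.
6 is placed in column 4, which forces R2C4 = 5.
The two cells of cage f must have product 30, leaving R3C5 = 6.
6 is placed in column 6, which forces R3C6 = 5.
Column 4 already has 5, which forces R4C4 = 3.
3 is placed in column 3, so R6C3 = 6.
The 3 cells of cage c must have product 72, which forces R6C4 = 4.
The 3 cells of cage g must have product 60, so R6C5 = 5.
Cage g needs product 60, so R6C6 = 2.
3 is placed in row 4; hence R4C2 = 6.
Column 3 now contains 6, which forces R4C3 = 5.
Row 6 already has 6, leaving R6C2 = 3.
Filled in: 5 2 3 6 1 4 / 6 1 2 5 4 3 / 3 4 1 2 6 5 / 4 6 5 3 2 1 / 2 5 4 1 3 6 / 1 3 6 4 5 2.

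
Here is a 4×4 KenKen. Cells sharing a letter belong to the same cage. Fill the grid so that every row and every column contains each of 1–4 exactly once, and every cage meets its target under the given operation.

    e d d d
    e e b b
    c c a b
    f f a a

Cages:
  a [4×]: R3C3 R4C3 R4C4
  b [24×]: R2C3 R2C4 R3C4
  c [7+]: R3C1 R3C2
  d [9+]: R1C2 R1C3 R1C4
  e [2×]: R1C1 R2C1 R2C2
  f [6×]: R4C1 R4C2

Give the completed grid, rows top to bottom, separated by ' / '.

Cage e has product 2, so R1C1 = 1.
Cage e has product 2; hence R2C1 = 2.
The 3 cells of cage e must have product 2, which forces R2C2 = 1.
Column 1 already has 2, leaving R4C1 = 3.
Row 4 already has 3, leaving R4C2 = 2.
Row 4 now contains 2, so R4C4 = 1.
Column 1 now contains 3, which forces R3C1 = 4.
Cage c's pair has sum 7, leaving R3C2 = 3.
Cage a has product 4, so R3C3 = 1.
Cage b needs product 24; hence R3C4 = 2.
Row 4 already has 1, so R4C3 = 4.
3 is placed in column 2, which forces R1C2 = 4.
Cage d needs sum 9, leaving R1C3 = 2.
Cage d has sum 9, so R1C4 = 3.
Column 3 now contains 4, which forces R2C3 = 3.
The 3 cells of cage b must have product 24, which forces R2C4 = 4.

1 4 2 3 / 2 1 3 4 / 4 3 1 2 / 3 2 4 1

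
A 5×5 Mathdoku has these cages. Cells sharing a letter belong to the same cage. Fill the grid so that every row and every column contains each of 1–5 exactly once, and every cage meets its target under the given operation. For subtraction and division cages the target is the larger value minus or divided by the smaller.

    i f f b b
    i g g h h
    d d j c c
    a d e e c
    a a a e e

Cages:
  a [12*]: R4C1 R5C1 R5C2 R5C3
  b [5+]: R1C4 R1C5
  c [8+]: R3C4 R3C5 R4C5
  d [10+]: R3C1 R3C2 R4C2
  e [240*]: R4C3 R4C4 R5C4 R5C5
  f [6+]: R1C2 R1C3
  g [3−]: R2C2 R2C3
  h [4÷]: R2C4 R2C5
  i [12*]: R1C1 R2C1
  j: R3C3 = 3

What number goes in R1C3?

Cage j is a single given cell, so R3C3 = 3.
Row 2 needs a 3, and only R2C1 is open for it.
Column 1 now contains 3, leaving R1C1 = 4.
Column 1 already has 4, leaving R5C1 = 1.
The 4 cells of cage a must have product 12, so R5C2 = 3.
Row 5 now contains 1, leaving R5C3 = 2.
Cage d has sum 10, which forces R3C1 = 5.
Column 1 now contains 1, leaving R4C1 = 2.
Cage e has product 240, so R4C3 = 4.
The 4 cells of cage e must have product 240, leaving R4C4 = 3.
Column 4 already has 3, leaving R1C4 = 2.
The two cells of cage b must have sum 5, leaving R1C5 = 3.
Cage d has sum 10, which forces R3C2 = 4.
Column 4 already has 2, leaving R3C4 = 1.
1 is placed in row 3; hence R3C5 = 2.
Row 4 now contains 4, which forces R4C2 = 1.
Cage c has sum 8, leaving R4C5 = 5.
Column 5 now contains 5; hence R5C5 = 4.
1 is placed in column 2, leaving R1C2 = 5.
The two cells of cage f must have sum 6, which forces R1C3 = 1.
Column 2 now contains 4, leaving R2C2 = 2.
The two cells of cage g must have difference 3, leaving R2C3 = 5.
Column 4 already has 1; hence R2C4 = 4.
4 is placed in column 5, so R2C5 = 1.
Row 5 now contains 4, leaving R5C4 = 5.
Completed grid: 4 5 1 2 3 / 3 2 5 4 1 / 5 4 3 1 2 / 2 1 4 3 5 / 1 3 2 5 4.

1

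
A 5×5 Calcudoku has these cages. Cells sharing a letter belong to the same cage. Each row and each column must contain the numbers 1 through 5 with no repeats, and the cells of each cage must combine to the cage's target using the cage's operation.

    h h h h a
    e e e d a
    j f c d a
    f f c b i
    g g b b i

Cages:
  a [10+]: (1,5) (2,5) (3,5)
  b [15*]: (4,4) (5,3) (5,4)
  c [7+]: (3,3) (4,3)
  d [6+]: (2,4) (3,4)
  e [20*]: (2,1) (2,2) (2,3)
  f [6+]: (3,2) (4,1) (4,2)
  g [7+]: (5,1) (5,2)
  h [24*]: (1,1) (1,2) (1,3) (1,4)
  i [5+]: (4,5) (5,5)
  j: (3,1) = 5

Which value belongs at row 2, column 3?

Cage j is given, so (3,1) = 5.
Row 1 needs a 5, and only (1,5) is open for it.
In row 2, 3 can only go at (2,5), so (2,5) = 3.
Cage a has sum 10; hence (3,5) = 2.
Row 2 needs a 2, and only (2,4) is open for it.
The two cells of cage d must have sum 6, which forces (3,4) = 4.
Row 3 now contains 4, leaving (3,3) = 3.
Cage c's pair has sum 7, so (4,3) = 4.
Row 4 already has 4, which forces (4,5) = 1.
Column 5 now contains 1, so (5,5) = 4.
Row 3 already has 3, which forces (3,2) = 1.
The two cells of cage g must have sum 7, so (5,1) = 2.
Cage g's pair has sum 7, so (5,2) = 5.
Row 5 already has 5, so (5,3) = 1.
Row 5 already has 1; hence (5,4) = 3.
Column 3 already has 1; hence (1,3) = 2.
Column 4 already has 3; hence (1,4) = 1.
Cage e has product 20, so (2,1) = 1.
Column 2 already has 5, which forces (2,2) = 4.
Column 3 already has 1, leaving (2,3) = 5.
Column 1 now contains 2, leaving (4,1) = 3.
Cage f has sum 6, which forces (4,2) = 2.
Column 4 already has 3, which forces (4,4) = 5.
Column 1 already has 3, leaving (1,1) = 4.
4 is placed in column 2, so (1,2) = 3.
Filled in: 4 3 2 1 5 / 1 4 5 2 3 / 5 1 3 4 2 / 3 2 4 5 1 / 2 5 1 3 4.

5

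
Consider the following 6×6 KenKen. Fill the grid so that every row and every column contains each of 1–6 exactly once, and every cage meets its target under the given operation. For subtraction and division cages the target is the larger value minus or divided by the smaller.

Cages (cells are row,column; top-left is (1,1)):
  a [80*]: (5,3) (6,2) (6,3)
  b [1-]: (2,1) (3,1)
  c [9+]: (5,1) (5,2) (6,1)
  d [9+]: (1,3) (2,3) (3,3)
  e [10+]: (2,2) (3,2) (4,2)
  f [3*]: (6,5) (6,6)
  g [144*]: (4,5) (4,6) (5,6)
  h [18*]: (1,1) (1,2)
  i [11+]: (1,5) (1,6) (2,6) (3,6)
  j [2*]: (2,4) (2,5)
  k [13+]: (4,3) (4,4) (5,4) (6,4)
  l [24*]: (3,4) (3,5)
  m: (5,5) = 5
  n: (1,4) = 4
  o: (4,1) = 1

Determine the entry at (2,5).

N is a freebie, so (1,4) = 4.
Column 4 now contains 4, leaving (3,4) = 6.
Row 3 now contains 6; hence (3,5) = 4.
Cage o is given, which forces (4,1) = 1.
Cage g needs product 144, leaving (4,5) = 6.
The 3 cells of cage g must have product 144; hence (4,6) = 4.
Cage a needs product 80; hence (5,3) = 4.
Cage m is a single given cell; hence (5,5) = 5.
Cage g has product 144, which forces (5,6) = 6.
The 3 cells of cage a must have product 80; hence (6,2) = 4.
The 3 cells of cage a must have product 80, so (6,3) = 5.
Cage k needs sum 13; hence (4,3) = 3.
The 4 cells of cage k must have sum 13, leaving (4,4) = 5.
Cage c has sum 9, so (5,1) = 2.
Cage c has sum 9, which forces (5,2) = 1.
Row 5 now contains 2, which forces (5,4) = 3.
The 3 cells of cage c must have sum 9, leaving (6,1) = 6.
Column 4 already has 3, leaving (6,4) = 2.
6 is placed in column 1, leaving (1,1) = 3.
The two cells of cage h must have product 18; hence (1,2) = 6.
Cage b's pair has difference 1, so (2,1) = 4.
2 is placed in column 4; hence (2,4) = 1.
Cage j needs two cells with product 2, leaving (2,5) = 2.
Column 1 already has 3; hence (3,1) = 5.
Row 3 already has 5, leaving (3,2) = 3.
Row 4 now contains 5; hence (4,2) = 2.
Column 5 now contains 2; hence (1,5) = 1.
Cage i has sum 11, which forces (1,6) = 5.
Column 2 already has 3, which forces (2,2) = 5.
2 is placed in row 2; hence (2,3) = 6.
Cage i needs sum 11, leaving (2,6) = 3.
Cage i needs sum 11; hence (3,6) = 2.
Column 5 now contains 1, leaving (6,5) = 3.
Column 6 now contains 3, which forces (6,6) = 1.
Row 1 now contains 1, leaving (1,3) = 2.
Row 3 now contains 2, which forces (3,3) = 1.
Filled in: 3 6 2 4 1 5 / 4 5 6 1 2 3 / 5 3 1 6 4 2 / 1 2 3 5 6 4 / 2 1 4 3 5 6 / 6 4 5 2 3 1.

2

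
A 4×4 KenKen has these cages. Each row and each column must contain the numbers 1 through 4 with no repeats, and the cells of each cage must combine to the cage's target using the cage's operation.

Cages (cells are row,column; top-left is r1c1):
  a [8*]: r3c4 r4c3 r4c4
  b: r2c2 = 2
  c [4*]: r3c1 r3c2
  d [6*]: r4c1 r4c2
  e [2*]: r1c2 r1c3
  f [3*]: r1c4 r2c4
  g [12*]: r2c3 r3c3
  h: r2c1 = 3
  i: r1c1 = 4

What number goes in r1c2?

1

Cage i is a single given cell; hence r1c1 = 4.
H is a freebie, which forces r2c1 = 3.
B is a freebie, so r2c2 = 2.
3 is placed in row 2; hence r2c3 = 4.
3 is placed in row 2, which forces r2c4 = 1.
Column 1 now contains 4, so r3c1 = 1.
1 is placed in row 3; hence r3c2 = 4.
Column 3 now contains 4, so r3c3 = 3.
4 is placed in row 3, leaving r3c4 = 2.
Column 1 already has 3; hence r4c1 = 2.
Column 2 now contains 2, which forces r4c2 = 3.
Row 4 already has 2, so r4c3 = 1.
Column 4 already has 2; hence r4c4 = 4.
Column 2 now contains 2, so r1c2 = 1.
Column 3 already has 1; hence r1c3 = 2.
1 is placed in column 4, leaving r1c4 = 3.
The full grid is 4 1 2 3 / 3 2 4 1 / 1 4 3 2 / 2 3 1 4.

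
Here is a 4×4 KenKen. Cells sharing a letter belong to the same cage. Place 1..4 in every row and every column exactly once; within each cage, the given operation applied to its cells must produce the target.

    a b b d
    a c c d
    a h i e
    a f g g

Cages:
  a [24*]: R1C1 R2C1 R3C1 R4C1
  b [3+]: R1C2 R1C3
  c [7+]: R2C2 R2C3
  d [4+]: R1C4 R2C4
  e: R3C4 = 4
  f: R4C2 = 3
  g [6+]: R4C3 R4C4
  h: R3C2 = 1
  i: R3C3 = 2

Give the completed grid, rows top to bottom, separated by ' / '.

Cage h is a single given cell, which forces R3C2 = 1.
Cage i is a single given cell, which forces R3C3 = 2.
Cage e is a single given cell, which forces R3C4 = 4.
Cage f is a single given cell, leaving R4C2 = 3.
Column 3 now contains 2, so R4C3 = 4.
4 is placed in column 4, which forces R4C4 = 2.
Column 2 already has 1; hence R1C2 = 2.
Column 3 now contains 2; hence R1C3 = 1.
Row 1 already has 1, which forces R1C4 = 3.
Column 2 already has 3, leaving R2C2 = 4.
Column 3 already has 4, leaving R2C3 = 3.
Column 4 already has 3, which forces R2C4 = 1.
4 is placed in row 3; hence R3C1 = 3.
2 is placed in row 4, so R4C1 = 1.
Row 1 already has 2; hence R1C1 = 4.
Row 2 already has 4, leaving R2C1 = 2.

4 2 1 3 / 2 4 3 1 / 3 1 2 4 / 1 3 4 2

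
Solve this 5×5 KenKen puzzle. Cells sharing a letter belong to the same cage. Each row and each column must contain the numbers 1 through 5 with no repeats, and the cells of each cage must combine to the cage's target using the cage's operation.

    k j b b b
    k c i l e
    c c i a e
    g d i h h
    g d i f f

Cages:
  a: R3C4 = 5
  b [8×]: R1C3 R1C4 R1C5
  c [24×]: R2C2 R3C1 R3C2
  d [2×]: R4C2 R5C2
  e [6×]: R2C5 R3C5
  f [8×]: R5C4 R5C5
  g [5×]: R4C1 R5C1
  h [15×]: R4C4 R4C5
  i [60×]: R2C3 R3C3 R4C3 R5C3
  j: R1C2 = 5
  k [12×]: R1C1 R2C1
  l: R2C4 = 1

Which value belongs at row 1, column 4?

4

Cage j is a single given cell; hence R1C2 = 5.
Cage l is given, leaving R2C4 = 1.
A is a freebie, leaving R3C4 = 5.
Column 4 now contains 5, which forces R4C4 = 3.
3 is placed in row 4; hence R4C5 = 5.
Row 4 already has 5, which forces R4C1 = 1.
Row 4 already has 1; hence R4C2 = 2.
Row 4 already has 1, leaving R4C3 = 4.
Cage g's pair has product 5; hence R5C1 = 5.
Column 2 now contains 2, so R5C2 = 1.
1 is placed in row 5, so R5C3 = 3.
Column 3 now contains 3; hence R2C3 = 5.
Cage c needs product 24, which forces R3C1 = 2.
Column 3 now contains 3; hence R3C3 = 1.
Row 3 already has 2, so R3C5 = 3.
Column 3 already has 1; hence R1C3 = 2.
The 3 cells of cage b must have product 8, leaving R1C4 = 4.
The 3 cells of cage b must have product 8; hence R1C5 = 1.
Cage c needs product 24; hence R2C2 = 3.
Column 5 now contains 3, leaving R2C5 = 2.
3 is placed in row 3, which forces R3C2 = 4.
Column 4 already has 4; hence R5C4 = 2.
Column 5 already has 2, so R5C5 = 4.
Row 1 already has 4; hence R1C1 = 3.
Row 2 now contains 3, so R2C1 = 4.
The full grid is 3 5 2 4 1 / 4 3 5 1 2 / 2 4 1 5 3 / 1 2 4 3 5 / 5 1 3 2 4.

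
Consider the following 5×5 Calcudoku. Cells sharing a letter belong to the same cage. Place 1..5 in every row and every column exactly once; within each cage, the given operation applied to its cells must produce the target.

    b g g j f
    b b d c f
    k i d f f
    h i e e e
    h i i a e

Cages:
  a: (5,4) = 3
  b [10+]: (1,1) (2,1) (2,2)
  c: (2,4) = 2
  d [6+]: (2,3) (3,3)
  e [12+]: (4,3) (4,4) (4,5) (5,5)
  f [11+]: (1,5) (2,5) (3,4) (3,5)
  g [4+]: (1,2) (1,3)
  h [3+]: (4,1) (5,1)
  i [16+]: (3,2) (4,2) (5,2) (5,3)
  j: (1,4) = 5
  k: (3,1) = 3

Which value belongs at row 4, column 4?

Cage j is given, leaving (1,4) = 5.
Cage c is a single given cell, leaving (2,4) = 2.
Cage k is given; hence (3,1) = 3.
Cage a is given, which forces (5,4) = 3.
In column 1, 5 can only go at (2,1), so (2,1) = 5.
Column 1 needs a 4, and only (1,1) is open for it.
The 3 cells of cage b must have sum 10; hence (2,2) = 1.
1 is placed in row 2, leaving (2,3) = 4.
Row 2 already has 4, so (2,5) = 3.
Column 3 now contains 4; hence (5,3) = 5.
Column 2 now contains 1, so (1,2) = 3.
Cage g's pair has sum 4, which forces (1,3) = 1.
Cage f has sum 11, which forces (1,5) = 2.
5 is placed in column 3; hence (3,3) = 2.
Cage f has sum 11, so (3,4) = 1.
Cage f has sum 11, so (3,5) = 5.
2 is placed in column 3, leaving (4,3) = 3.
1 is placed in column 4, which forces (4,4) = 4.
Column 5 now contains 5, which forces (4,5) = 1.
1 is placed in column 5, leaving (5,5) = 4.
Row 3 now contains 5, so (3,2) = 4.
1 is placed in row 4, so (4,1) = 2.
Cage i has sum 16, leaving (4,2) = 5.
Cage h's pair has sum 3; hence (5,1) = 1.
Row 5 already has 4, leaving (5,2) = 2.
The full grid is 4 3 1 5 2 / 5 1 4 2 3 / 3 4 2 1 5 / 2 5 3 4 1 / 1 2 5 3 4.

4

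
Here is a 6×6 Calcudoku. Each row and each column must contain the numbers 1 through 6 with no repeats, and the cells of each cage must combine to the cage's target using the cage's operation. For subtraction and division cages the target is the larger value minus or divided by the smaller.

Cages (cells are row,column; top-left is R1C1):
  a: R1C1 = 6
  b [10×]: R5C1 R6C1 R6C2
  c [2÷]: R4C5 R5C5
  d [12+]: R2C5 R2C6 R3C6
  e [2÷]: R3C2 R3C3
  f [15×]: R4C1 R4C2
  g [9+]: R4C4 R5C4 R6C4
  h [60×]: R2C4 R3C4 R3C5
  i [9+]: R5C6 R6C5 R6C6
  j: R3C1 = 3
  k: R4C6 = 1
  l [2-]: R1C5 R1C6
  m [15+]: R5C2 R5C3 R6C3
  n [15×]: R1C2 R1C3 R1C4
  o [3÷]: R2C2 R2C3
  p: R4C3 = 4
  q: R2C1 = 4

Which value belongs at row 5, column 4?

6

Cage a is a single given cell, so R1C1 = 6.
Cage q is given, so R2C1 = 4.
Cage j is given, so R3C1 = 3.
3 is placed in column 1, leaving R4C1 = 5.
Row 4 already has 5, leaving R4C2 = 3.
P is a freebie; hence R4C3 = 4.
Cage k is a single given cell, leaving R4C6 = 1.
Cage b needs product 10; hence R6C2 = 5.
Row 6 now contains 5, which forces R6C3 = 6.
5 is placed in column 2, so R1C2 = 1.
1 is placed in column 2, so R2C2 = 6.
Column 2 now contains 6, which forces R5C2 = 4.
Cage o needs two cells with quotient 3, which forces R2C3 = 2.
Column 2 already has 4; hence R3C2 = 2.
The two cells of cage e must have quotient 2; hence R3C3 = 1.
The 3 cells of cage m must have sum 15; hence R5C3 = 5.
Column 3 now contains 5; hence R1C3 = 3.
Cage n needs product 15, which forces R1C4 = 5.
The 3 cells of cage h must have product 60, so R2C4 = 3.
Row 2 already has 3; hence R2C6 = 5.
Column 4 now contains 5, which forces R3C4 = 4.
Row 3 already has 4, which forces R3C5 = 5.
Row 3 already has 4, leaving R3C6 = 6.
5 is placed in row 2; hence R2C5 = 1.
1 is placed in column 5, leaving R5C5 = 3.
3 is placed in row 5; hence R5C6 = 2.
Cage l needs two cells with difference 2; hence R1C5 = 2.
Column 6 already has 2; hence R1C6 = 4.
Cage c needs two cells with quotient 2, which forces R4C5 = 6.
Row 5 already has 2, so R5C1 = 1.
Row 5 now contains 1, leaving R5C4 = 6.
The 3 cells of cage b must have product 10, leaving R6C1 = 2.
2 is placed in row 6, so R6C4 = 1.
Cage i has sum 9; hence R6C5 = 4.
The 3 cells of cage i must have sum 9, so R6C6 = 3.
Row 4 now contains 6, which forces R4C4 = 2.
Filled in: 6 1 3 5 2 4 / 4 6 2 3 1 5 / 3 2 1 4 5 6 / 5 3 4 2 6 1 / 1 4 5 6 3 2 / 2 5 6 1 4 3.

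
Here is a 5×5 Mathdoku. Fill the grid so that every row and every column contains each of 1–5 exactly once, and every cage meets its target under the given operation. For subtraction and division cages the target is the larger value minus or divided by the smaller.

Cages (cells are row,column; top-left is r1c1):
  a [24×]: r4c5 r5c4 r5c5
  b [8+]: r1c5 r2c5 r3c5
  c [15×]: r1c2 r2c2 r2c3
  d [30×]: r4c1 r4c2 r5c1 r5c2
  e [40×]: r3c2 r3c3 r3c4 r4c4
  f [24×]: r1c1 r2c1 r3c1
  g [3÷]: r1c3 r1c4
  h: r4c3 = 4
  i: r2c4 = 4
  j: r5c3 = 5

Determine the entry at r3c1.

3

Cage i is given, leaving r2c4 = 4.
Cage h is a single given cell, so r4c3 = 4.
J is a freebie, which forces r5c3 = 5.
Cage e has product 40, which forces r3c2 = 4.
The 3 cells of cage a must have product 24, leaving r5c5 = 4.
Cage f needs product 24, leaving r1c1 = 4.
The only place for 2 in row 1 is r1c5.
2 is placed in column 5, leaving r4c5 = 3.
Cage a needs product 24, leaving r5c4 = 2.
The 4 cells of cage e must have product 40, leaving r3c3 = 2.
Cage f needs product 24, which forces r2c1 = 2.
2 is placed in row 3, so r3c1 = 3.
Column 1 already has 2, which forces r4c1 = 5.
5 is placed in row 4, which forces r4c2 = 2.
5 is placed in row 4, which forces r4c4 = 1.
Column 1 now contains 3, leaving r5c1 = 1.
1 is placed in row 5, leaving r5c2 = 3.
The two cells of cage g must have quotient 3, which forces r1c3 = 1.
Column 4 now contains 1, so r1c4 = 3.
Cage c has product 15, so r2c3 = 3.
Column 4 now contains 1, so r3c4 = 5.
5 is placed in row 3, which forces r3c5 = 1.
1 is placed in row 1, leaving r1c2 = 5.
Cage c needs product 15, leaving r2c2 = 1.
Column 5 already has 1, leaving r2c5 = 5.
Filled in: 4 5 1 3 2 / 2 1 3 4 5 / 3 4 2 5 1 / 5 2 4 1 3 / 1 3 5 2 4.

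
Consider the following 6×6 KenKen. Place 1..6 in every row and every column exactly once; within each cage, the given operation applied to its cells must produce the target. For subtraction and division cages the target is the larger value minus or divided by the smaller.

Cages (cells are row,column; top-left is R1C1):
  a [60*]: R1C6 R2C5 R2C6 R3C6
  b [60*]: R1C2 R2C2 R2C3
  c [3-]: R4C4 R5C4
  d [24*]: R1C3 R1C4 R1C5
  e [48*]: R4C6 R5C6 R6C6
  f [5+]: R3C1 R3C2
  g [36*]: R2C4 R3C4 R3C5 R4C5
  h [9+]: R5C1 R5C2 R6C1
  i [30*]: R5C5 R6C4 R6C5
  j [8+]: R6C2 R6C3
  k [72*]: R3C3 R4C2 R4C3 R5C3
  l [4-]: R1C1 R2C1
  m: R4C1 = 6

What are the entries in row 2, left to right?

1 2 5 6 4 3

Cage m is given, which forces R4C1 = 6.
The only place for 5 in row 3 is R3C6.
In row 4, 5 can only go at R4C4, so R4C4 = 5.
Cage c's pair has difference 3, so R5C4 = 2.
Cage h needs sum 9; hence R6C1 = 2.
The 3 cells of cage e must have product 48, which forces R4C6 = 2.
The only place for 5 in row 5 is R5C5.
Row 5 needs a 1, and only R5C3 is open for it.
Cage k needs product 72, leaving R3C3 = 6.
In row 4, 1 can only go at R4C5, so R4C5 = 1.
Cage i has product 30, which forces R6C4 = 1.
Column 5 already has 1; hence R6C5 = 6.
6 is placed in row 6, which forces R6C6 = 4.
4 is placed in column 6; hence R5C6 = 6.
The 4 cells of cage a must have product 60, which forces R2C5 = 4.
The only place for 6 in row 1 is R1C2.
In row 1, 5 can only go at R1C1, so R1C1 = 5.
5 is placed in column 1, leaving R2C1 = 1.
1 is placed in row 2, leaving R2C6 = 3.
3 is placed in column 6, which forces R1C6 = 1.
Row 2 now contains 3, so R2C4 = 6.
Cage g has product 36; hence R3C4 = 3.
Cage g has product 36; hence R3C5 = 2.
Cage d has product 24, which forces R1C3 = 2.
3 is placed in column 4, leaving R1C4 = 4.
2 is placed in column 5, so R1C5 = 3.
2 is placed in column 3, so R2C3 = 5.
Row 3 now contains 3, which forces R3C1 = 4.
2 is placed in row 3, leaving R3C2 = 1.
4 is placed in column 1, which forces R5C1 = 3.
Row 5 already has 3; hence R5C2 = 4.
5 is placed in column 3, leaving R6C3 = 3.
Row 2 already has 5, so R2C2 = 2.
Column 2 now contains 4; hence R4C2 = 3.
Column 3 already has 3, which forces R4C3 = 4.
Row 6 already has 3, which forces R6C2 = 5.
The full grid is 5 6 2 4 3 1 / 1 2 5 6 4 3 / 4 1 6 3 2 5 / 6 3 4 5 1 2 / 3 4 1 2 5 6 / 2 5 3 1 6 4.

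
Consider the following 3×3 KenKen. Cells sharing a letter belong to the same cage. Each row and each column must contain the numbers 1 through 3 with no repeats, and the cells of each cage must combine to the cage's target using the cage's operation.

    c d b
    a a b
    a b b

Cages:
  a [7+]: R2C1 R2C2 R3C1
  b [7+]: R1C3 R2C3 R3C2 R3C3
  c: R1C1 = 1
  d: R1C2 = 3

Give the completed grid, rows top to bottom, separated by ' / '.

1 3 2 / 3 2 1 / 2 1 3

Cage c is given, which forces R1C1 = 1.
Cage d is a single given cell, which forces R1C2 = 3.
Row 1 now contains 3, so R1C3 = 2.
1 is placed in column 1, leaving R2C1 = 3.
Column 2 now contains 3, which forces R2C2 = 2.
Row 2 now contains 3, which forces R2C3 = 1.
Column 1 already has 3; hence R3C1 = 2.
Cage b needs sum 7, which forces R3C2 = 1.
2 is placed in column 3, so R3C3 = 3.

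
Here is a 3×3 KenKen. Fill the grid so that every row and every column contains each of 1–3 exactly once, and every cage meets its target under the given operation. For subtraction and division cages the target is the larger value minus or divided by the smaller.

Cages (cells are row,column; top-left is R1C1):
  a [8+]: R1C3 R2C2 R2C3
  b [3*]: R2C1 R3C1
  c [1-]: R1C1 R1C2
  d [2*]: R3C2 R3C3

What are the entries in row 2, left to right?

1 3 2

The 3 cells of cage a must have sum 8, which forces R1C3 = 3.
The 3 cells of cage a must have sum 8, so R2C2 = 3.
Cage a has sum 8; hence R2C3 = 2.
Column 3 now contains 2, leaving R3C3 = 1.
3 is placed in row 2, which forces R2C1 = 1.
Row 3 already has 1, which forces R3C1 = 3.
Row 3 already has 1; hence R3C2 = 2.
1 is placed in column 1, which forces R1C1 = 2.
Column 2 already has 2, leaving R1C2 = 1.
Completed grid: 2 1 3 / 1 3 2 / 3 2 1.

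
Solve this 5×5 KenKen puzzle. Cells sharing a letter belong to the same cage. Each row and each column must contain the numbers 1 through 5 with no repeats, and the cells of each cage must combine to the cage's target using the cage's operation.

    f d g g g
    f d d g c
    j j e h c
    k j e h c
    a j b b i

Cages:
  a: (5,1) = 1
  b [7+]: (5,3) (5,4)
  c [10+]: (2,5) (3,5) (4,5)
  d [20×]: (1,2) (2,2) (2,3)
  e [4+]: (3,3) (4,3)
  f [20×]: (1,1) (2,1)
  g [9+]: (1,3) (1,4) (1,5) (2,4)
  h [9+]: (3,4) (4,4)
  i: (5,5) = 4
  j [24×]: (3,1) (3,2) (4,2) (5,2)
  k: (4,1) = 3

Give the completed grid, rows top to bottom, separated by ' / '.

Cage k is given, leaving (4,1) = 3.
Row 4 already has 3; hence (4,3) = 1.
A is a freebie, leaving (5,1) = 1.
Cage i is a single given cell; hence (5,5) = 4.
Cage j has product 24, so (3,2) = 1.
Column 3 now contains 1, so (3,3) = 3.
The 4 cells of cage j must have product 24; hence (5,2) = 3.
Cage d needs product 20, which forces (1,2) = 2.
Cage d has product 20, leaving (2,2) = 5.
Cage d has product 20, which forces (2,3) = 2.
Cage c has sum 10, leaving (2,5) = 3.
Column 2 already has 2, leaving (4,2) = 4.
Row 4 already has 4; hence (4,4) = 5.
Row 4 already has 5, so (4,5) = 2.
Column 3 already has 2, which forces (5,3) = 5.
5 is placed in column 4, which forces (5,4) = 2.
Cage f's pair has product 20; hence (1,1) = 5.
5 is placed in column 3, leaving (1,3) = 4.
Cage g has sum 9, so (1,4) = 3.
Column 5 already has 3; hence (1,5) = 1.
Row 2 already has 5, so (2,1) = 4.
Row 2 now contains 3, leaving (2,4) = 1.
Cage j needs product 24, which forces (3,1) = 2.
5 is placed in column 4, which forces (3,4) = 4.
Column 5 already has 2, leaving (3,5) = 5.

5 2 4 3 1 / 4 5 2 1 3 / 2 1 3 4 5 / 3 4 1 5 2 / 1 3 5 2 4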